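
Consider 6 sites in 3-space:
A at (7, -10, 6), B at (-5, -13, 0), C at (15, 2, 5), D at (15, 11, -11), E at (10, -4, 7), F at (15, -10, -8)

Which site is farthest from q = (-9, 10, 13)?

F

Since √ is increasing, it suffices to compare squared distances:
|qA|² = (-9−7)² + (10−(-10))² + (13−6)² = 256 + 400 + 49 = 705
|qB|² = (-9−(-5))² + (10−(-13))² + (13−0)² = 16 + 529 + 169 = 714
|qC|² = (-9−15)² + (10−2)² + (13−5)² = 576 + 64 + 64 = 704
|qD|² = (-9−15)² + (10−11)² + (13−(-11))² = 576 + 1 + 576 = 1153
|qE|² = (-9−10)² + (10−(-4))² + (13−7)² = 361 + 196 + 36 = 593
|qF|² = (-9−15)² + (10−(-10))² + (13−(-8))² = 576 + 400 + 441 = 1417
The largest is to F.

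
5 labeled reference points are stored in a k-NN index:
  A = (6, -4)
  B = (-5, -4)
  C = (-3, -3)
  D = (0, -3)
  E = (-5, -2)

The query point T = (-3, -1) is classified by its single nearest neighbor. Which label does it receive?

C

Since √ is increasing, it suffices to compare squared distances:
|TA|² = 81 + 9 = 90
|TB|² = 4 + 9 = 13
|TC|² = 0 + 4 = 4
|TD|² = 9 + 4 = 13
|TE|² = 4 + 1 = 5
Minimum is at C.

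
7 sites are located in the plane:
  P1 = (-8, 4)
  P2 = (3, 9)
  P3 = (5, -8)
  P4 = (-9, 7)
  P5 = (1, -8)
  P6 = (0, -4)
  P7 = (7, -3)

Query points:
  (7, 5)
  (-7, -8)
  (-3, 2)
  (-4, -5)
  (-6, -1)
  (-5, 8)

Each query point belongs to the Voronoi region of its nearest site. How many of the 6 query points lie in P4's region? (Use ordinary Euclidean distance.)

1

(7, 5) — d² to each: P1:226, P2:32, P3:173, P4:260, P5:205, P6:130, P7:64 → nearest is P2
(-7, -8) — d² to each: P1:145, P2:389, P3:144, P4:229, P5:64, P6:65, P7:221 → nearest is P5
(-3, 2) — d² to each: P1:29, P2:85, P3:164, P4:61, P5:116, P6:45, P7:125 → nearest is P1
(-4, -5) — d² to each: P1:97, P2:245, P3:90, P4:169, P5:34, P6:17, P7:125 → nearest is P6
(-6, -1) — d² to each: P1:29, P2:181, P3:170, P4:73, P5:98, P6:45, P7:173 → nearest is P1
(-5, 8) — d² to each: P1:25, P2:65, P3:356, P4:17, P5:292, P6:169, P7:265 → nearest is P4
1 of the 6 points has P4 as nearest.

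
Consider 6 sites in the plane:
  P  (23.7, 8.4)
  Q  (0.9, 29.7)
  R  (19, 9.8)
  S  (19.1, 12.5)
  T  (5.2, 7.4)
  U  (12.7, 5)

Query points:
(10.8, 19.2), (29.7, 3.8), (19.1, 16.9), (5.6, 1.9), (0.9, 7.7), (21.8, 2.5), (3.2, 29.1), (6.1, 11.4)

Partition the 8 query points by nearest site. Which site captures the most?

(10.8, 19.2) — d² to each: P:283.05, Q:208.26, R:155.6, S:113.78, T:170.6, U:205.25 → nearest is S
(29.7, 3.8) — d² to each: P:57.16, Q:1500.25, R:150.49, S:188.05, T:613.21, U:290.44 → nearest is P
(19.1, 16.9) — d² to each: P:93.41, Q:495.08, R:50.42, S:19.36, T:283.46, U:182.57 → nearest is S
(5.6, 1.9) — d² to each: P:369.86, Q:794.93, R:241.97, S:294.61, T:30.41, U:60.02 → nearest is T
(0.9, 7.7) — d² to each: P:520.33, Q:484, R:332.02, S:354.28, T:18.58, U:146.53 → nearest is T
(21.8, 2.5) — d² to each: P:38.42, Q:1176.65, R:61.13, S:107.29, T:299.57, U:89.06 → nearest is P
(3.2, 29.1) — d² to each: P:848.74, Q:5.65, R:622.13, S:528.37, T:474.89, U:671.06 → nearest is Q
(6.1, 11.4) — d² to each: P:318.76, Q:361.93, R:168.97, S:170.21, T:16.81, U:84.52 → nearest is T
Tally — P:2, Q:1, S:2, T:3. T captures the most (3).

T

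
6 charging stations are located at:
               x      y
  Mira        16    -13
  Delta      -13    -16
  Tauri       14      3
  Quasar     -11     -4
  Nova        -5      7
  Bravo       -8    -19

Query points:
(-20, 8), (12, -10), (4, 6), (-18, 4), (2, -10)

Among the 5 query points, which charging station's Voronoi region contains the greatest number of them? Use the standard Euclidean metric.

(-20, 8) — d² to each: Mira:1737, Delta:625, Tauri:1181, Quasar:225, Nova:226, Bravo:873 → nearest is Quasar
(12, -10) — d² to each: Mira:25, Delta:661, Tauri:173, Quasar:565, Nova:578, Bravo:481 → nearest is Mira
(4, 6) — d² to each: Mira:505, Delta:773, Tauri:109, Quasar:325, Nova:82, Bravo:769 → nearest is Nova
(-18, 4) — d² to each: Mira:1445, Delta:425, Tauri:1025, Quasar:113, Nova:178, Bravo:629 → nearest is Quasar
(2, -10) — d² to each: Mira:205, Delta:261, Tauri:313, Quasar:205, Nova:338, Bravo:181 → nearest is Bravo
Tally — Mira:1, Quasar:2, Nova:1, Bravo:1. Quasar captures the most (2).

Quasar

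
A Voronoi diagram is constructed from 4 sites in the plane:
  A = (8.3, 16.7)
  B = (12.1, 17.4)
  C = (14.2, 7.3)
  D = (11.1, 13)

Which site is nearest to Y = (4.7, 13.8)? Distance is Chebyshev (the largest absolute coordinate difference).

d(Y,A) = max(3.6, 2.9) = 3.6
d(Y,B) = max(7.4, 3.6) = 7.4
d(Y,C) = max(9.5, 6.5) = 9.5
d(Y,D) = max(6.4, 0.8) = 6.4
Minimum is at A.

A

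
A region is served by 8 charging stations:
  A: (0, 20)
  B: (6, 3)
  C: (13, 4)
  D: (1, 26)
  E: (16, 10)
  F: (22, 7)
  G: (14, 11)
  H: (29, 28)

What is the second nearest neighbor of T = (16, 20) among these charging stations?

Compare squared distances (the ordering matches that of the actual distances):
|TA|² = (16−0)² + (20−20)² = 256 + 0 = 256
|TB|² = (16−6)² + (20−3)² = 100 + 289 = 389
|TC|² = (16−13)² + (20−4)² = 9 + 256 = 265
|TD|² = (16−1)² + (20−26)² = 225 + 36 = 261
|TE|² = (16−16)² + (20−10)² = 0 + 100 = 100
|TF|² = (16−22)² + (20−7)² = 36 + 169 = 205
|TG|² = (16−14)² + (20−11)² = 4 + 81 = 85
|TH|² = (16−29)² + (20−28)² = 169 + 64 = 233
Sorted ascending: G, E, F, … — the second-nearest is E.

E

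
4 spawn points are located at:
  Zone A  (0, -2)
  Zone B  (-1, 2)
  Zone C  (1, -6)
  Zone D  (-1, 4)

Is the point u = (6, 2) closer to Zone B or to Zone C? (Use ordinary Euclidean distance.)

Compare squared distances:
d²(u, Zone B) = (6−(-1))² + (2−2)² = 49 + 0 = 49
d²(u, Zone C) = (6−1)² + (2−(-6))² = 25 + 64 = 89
49 < 89, so Zone B is closer.

Zone B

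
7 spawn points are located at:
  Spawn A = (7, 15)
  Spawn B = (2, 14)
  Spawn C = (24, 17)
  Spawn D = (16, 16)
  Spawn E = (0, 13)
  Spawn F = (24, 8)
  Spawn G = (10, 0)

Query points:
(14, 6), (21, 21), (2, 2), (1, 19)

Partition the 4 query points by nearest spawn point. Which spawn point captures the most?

Spawn G

(14, 6) — d² to each: Spawn A:130, Spawn B:208, Spawn C:221, Spawn D:104, Spawn E:245, Spawn F:104, Spawn G:52 → nearest is Spawn G
(21, 21) — d² to each: Spawn A:232, Spawn B:410, Spawn C:25, Spawn D:50, Spawn E:505, Spawn F:178, Spawn G:562 → nearest is Spawn C
(2, 2) — d² to each: Spawn A:194, Spawn B:144, Spawn C:709, Spawn D:392, Spawn E:125, Spawn F:520, Spawn G:68 → nearest is Spawn G
(1, 19) — d² to each: Spawn A:52, Spawn B:26, Spawn C:533, Spawn D:234, Spawn E:37, Spawn F:650, Spawn G:442 → nearest is Spawn B
Tally — Spawn B:1, Spawn C:1, Spawn G:2. Spawn G captures the most (2).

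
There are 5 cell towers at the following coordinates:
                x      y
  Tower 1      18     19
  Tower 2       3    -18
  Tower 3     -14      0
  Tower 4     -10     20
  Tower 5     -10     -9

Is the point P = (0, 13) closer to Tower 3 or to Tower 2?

Compare squared distances:
d²(P, Tower 3) = (0−(-14))² + (13−0)² = 196 + 169 = 365
d²(P, Tower 2) = (0−3)² + (13−(-18))² = 9 + 961 = 970
365 < 970, so Tower 3 is closer.

Tower 3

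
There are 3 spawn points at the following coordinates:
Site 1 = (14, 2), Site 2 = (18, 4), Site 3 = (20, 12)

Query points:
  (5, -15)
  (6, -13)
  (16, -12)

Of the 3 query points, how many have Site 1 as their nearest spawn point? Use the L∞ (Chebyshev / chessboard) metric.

(5, -15) — d to each: Site 1:17, Site 2:19, Site 3:27 → nearest is Site 1
(6, -13) — d to each: Site 1:15, Site 2:17, Site 3:25 → nearest is Site 1
(16, -12) — d to each: Site 1:14, Site 2:16, Site 3:24 → nearest is Site 1
3 of the 3 points have Site 1 as nearest.

3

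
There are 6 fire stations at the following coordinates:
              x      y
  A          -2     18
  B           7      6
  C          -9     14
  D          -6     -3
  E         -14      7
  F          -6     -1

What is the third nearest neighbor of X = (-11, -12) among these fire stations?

Compare squared distances (the ordering matches that of the actual distances):
|XA|² = (-11−(-2))² + (-12−18)² = 81 + 900 = 981
|XB|² = (-11−7)² + (-12−6)² = 324 + 324 = 648
|XC|² = (-11−(-9))² + (-12−14)² = 4 + 676 = 680
|XD|² = (-11−(-6))² + (-12−(-3))² = 25 + 81 = 106
|XE|² = (-11−(-14))² + (-12−7)² = 9 + 361 = 370
|XF|² = (-11−(-6))² + (-12−(-1))² = 25 + 121 = 146
Sorted ascending: D, F, E, B, … — the third-nearest is E.

E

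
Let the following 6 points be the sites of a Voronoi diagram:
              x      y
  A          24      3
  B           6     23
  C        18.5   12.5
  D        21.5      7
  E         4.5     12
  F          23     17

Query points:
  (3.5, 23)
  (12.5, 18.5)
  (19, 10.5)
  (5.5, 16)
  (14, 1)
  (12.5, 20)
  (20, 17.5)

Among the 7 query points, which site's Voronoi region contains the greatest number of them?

B

(3.5, 23) — d² to each: A:820.25, B:6.25, C:335.25, D:580, E:122, F:416.25 → nearest is B
(12.5, 18.5) — d² to each: A:372.5, B:62.5, C:72, D:213.25, E:106.25, F:112.5 → nearest is B
(19, 10.5) — d² to each: A:81.25, B:325.25, C:4.25, D:18.5, E:212.5, F:58.25 → nearest is C
(5.5, 16) — d² to each: A:511.25, B:49.25, C:181.25, D:337, E:17, F:307.25 → nearest is E
(14, 1) — d² to each: A:104, B:548, C:152.5, D:92.25, E:211.25, F:337 → nearest is D
(12.5, 20) — d² to each: A:421.25, B:51.25, C:92.25, D:250, E:128, F:119.25 → nearest is B
(20, 17.5) — d² to each: A:226.25, B:226.25, C:27.25, D:112.5, E:270.5, F:9.25 → nearest is F
Tally — B:3, C:1, D:1, E:1, F:1. B captures the most (3).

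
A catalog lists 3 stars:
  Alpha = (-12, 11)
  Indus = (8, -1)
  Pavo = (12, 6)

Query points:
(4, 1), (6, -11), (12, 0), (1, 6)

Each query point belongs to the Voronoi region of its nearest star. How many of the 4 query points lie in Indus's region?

4

(4, 1) — d² to each: Alpha:356, Indus:20, Pavo:89 → nearest is Indus
(6, -11) — d² to each: Alpha:808, Indus:104, Pavo:325 → nearest is Indus
(12, 0) — d² to each: Alpha:697, Indus:17, Pavo:36 → nearest is Indus
(1, 6) — d² to each: Alpha:194, Indus:98, Pavo:121 → nearest is Indus
4 of the 4 points have Indus as nearest.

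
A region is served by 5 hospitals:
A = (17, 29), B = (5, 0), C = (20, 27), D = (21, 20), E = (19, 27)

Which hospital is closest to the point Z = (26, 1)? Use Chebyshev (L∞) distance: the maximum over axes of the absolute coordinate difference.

d(Z,A) = max(9, 28) = 28
d(Z,B) = max(21, 1) = 21
d(Z,C) = max(6, 26) = 26
d(Z,D) = max(5, 19) = 19
d(Z,E) = max(7, 26) = 26
Minimum is at D.

D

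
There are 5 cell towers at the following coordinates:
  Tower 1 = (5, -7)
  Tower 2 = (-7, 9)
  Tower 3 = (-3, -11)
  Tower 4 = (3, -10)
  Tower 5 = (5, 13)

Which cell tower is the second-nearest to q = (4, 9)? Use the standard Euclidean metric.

Tower 2

Since √ is increasing, it suffices to compare squared distances:
d²(q, Tower 1) = (4−5)² + (9−(-7))² = 1 + 256 = 257
d²(q, Tower 2) = (4−(-7))² + (9−9)² = 121 + 0 = 121
d²(q, Tower 3) = (4−(-3))² + (9−(-11))² = 49 + 400 = 449
d²(q, Tower 4) = (4−3)² + (9−(-10))² = 1 + 361 = 362
d²(q, Tower 5) = (4−5)² + (9−13)² = 1 + 16 = 17
Sorted ascending: Tower 5, Tower 2, Tower 1, … — the second-nearest is Tower 2.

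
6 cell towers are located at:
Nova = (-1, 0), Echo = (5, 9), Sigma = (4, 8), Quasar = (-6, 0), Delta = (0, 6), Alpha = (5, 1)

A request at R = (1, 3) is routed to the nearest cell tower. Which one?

Delta

Squared Euclidean distances:
d²(R, Nova) = (1−(-1))² + (3−0)² = 4 + 9 = 13
d²(R, Echo) = (1−5)² + (3−9)² = 16 + 36 = 52
d²(R, Sigma) = (1−4)² + (3−8)² = 9 + 25 = 34
d²(R, Quasar) = (1−(-6))² + (3−0)² = 49 + 9 = 58
d²(R, Delta) = (1−0)² + (3−6)² = 1 + 9 = 10
d²(R, Alpha) = (1−5)² + (3−1)² = 16 + 4 = 20
Delta is nearest.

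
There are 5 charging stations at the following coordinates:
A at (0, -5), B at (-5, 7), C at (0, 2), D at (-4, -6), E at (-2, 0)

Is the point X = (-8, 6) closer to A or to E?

Compare squared distances:
|XA|² = (-8−0)² + (6−(-5))² = 64 + 121 = 185
|XE|² = (-8−(-2))² + (6−0)² = 36 + 36 = 72
185 > 72, so E is closer.

E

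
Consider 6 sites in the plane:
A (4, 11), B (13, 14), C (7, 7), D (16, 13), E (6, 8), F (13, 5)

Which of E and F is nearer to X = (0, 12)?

E

Compare squared distances:
|XE|² = (0−6)² + (12−8)² = 36 + 16 = 52
|XF|² = (0−13)² + (12−5)² = 169 + 49 = 218
52 < 218, so E is closer.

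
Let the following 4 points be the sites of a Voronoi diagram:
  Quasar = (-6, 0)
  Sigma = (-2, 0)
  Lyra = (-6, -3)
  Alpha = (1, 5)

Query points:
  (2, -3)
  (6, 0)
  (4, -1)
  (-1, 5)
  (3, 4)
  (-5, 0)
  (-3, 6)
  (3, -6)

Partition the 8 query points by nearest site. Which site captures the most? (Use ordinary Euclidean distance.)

(2, -3) — d² to each: Quasar:73, Sigma:25, Lyra:64, Alpha:65 → nearest is Sigma
(6, 0) — d² to each: Quasar:144, Sigma:64, Lyra:153, Alpha:50 → nearest is Alpha
(4, -1) — d² to each: Quasar:101, Sigma:37, Lyra:104, Alpha:45 → nearest is Sigma
(-1, 5) — d² to each: Quasar:50, Sigma:26, Lyra:89, Alpha:4 → nearest is Alpha
(3, 4) — d² to each: Quasar:97, Sigma:41, Lyra:130, Alpha:5 → nearest is Alpha
(-5, 0) — d² to each: Quasar:1, Sigma:9, Lyra:10, Alpha:61 → nearest is Quasar
(-3, 6) — d² to each: Quasar:45, Sigma:37, Lyra:90, Alpha:17 → nearest is Alpha
(3, -6) — d² to each: Quasar:117, Sigma:61, Lyra:90, Alpha:125 → nearest is Sigma
Tally — Quasar:1, Sigma:3, Alpha:4. Alpha captures the most (4).

Alpha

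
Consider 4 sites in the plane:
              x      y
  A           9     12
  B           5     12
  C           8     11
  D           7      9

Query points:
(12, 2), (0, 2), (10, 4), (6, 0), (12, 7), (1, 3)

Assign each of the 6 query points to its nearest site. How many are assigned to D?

6

(12, 2) — d² to each: A:109, B:149, C:97, D:74 → nearest is D
(0, 2) — d² to each: A:181, B:125, C:145, D:98 → nearest is D
(10, 4) — d² to each: A:65, B:89, C:53, D:34 → nearest is D
(6, 0) — d² to each: A:153, B:145, C:125, D:82 → nearest is D
(12, 7) — d² to each: A:34, B:74, C:32, D:29 → nearest is D
(1, 3) — d² to each: A:145, B:97, C:113, D:72 → nearest is D
6 of the 6 points have D as nearest.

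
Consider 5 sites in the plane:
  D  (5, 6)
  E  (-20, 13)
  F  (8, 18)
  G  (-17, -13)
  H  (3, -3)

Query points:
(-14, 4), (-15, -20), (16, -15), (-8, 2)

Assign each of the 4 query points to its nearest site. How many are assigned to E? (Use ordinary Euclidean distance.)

(-14, 4) — d² to each: D:365, E:117, F:680, G:298, H:338 → nearest is E
(-15, -20) — d² to each: D:1076, E:1114, F:1973, G:53, H:613 → nearest is G
(16, -15) — d² to each: D:562, E:2080, F:1153, G:1093, H:313 → nearest is H
(-8, 2) — d² to each: D:185, E:265, F:512, G:306, H:146 → nearest is H
1 of the 4 points has E as nearest.

1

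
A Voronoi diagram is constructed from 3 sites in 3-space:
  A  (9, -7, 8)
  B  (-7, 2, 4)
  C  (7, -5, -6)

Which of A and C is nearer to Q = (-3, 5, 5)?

A

Compare squared distances:
|QA|² = (-3−9)² + (5−(-7))² + (5−8)² = 144 + 144 + 9 = 297
|QC|² = (-3−7)² + (5−(-5))² + (5−(-6))² = 100 + 100 + 121 = 321
297 < 321, so A is closer.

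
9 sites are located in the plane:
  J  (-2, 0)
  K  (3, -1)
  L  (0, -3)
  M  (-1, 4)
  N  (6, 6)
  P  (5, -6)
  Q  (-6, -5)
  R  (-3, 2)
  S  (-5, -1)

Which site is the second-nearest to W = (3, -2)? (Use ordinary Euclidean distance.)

Squared Euclidean distances:
|WJ|² = 25 + 4 = 29
|WK|² = 0 + 1 = 1
|WL|² = 9 + 1 = 10
|WM|² = 16 + 36 = 52
|WN|² = 9 + 64 = 73
|WP|² = 4 + 16 = 20
|WQ|² = 81 + 9 = 90
|WR|² = 36 + 16 = 52
|WS|² = 64 + 1 = 65
Sorted ascending: K, L, P, … — the second-nearest is L.

L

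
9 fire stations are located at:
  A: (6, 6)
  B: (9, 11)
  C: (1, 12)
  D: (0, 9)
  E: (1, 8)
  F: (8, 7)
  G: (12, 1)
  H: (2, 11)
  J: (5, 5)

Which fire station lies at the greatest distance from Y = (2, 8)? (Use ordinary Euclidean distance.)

G

Compare squared distances (the ordering matches that of the actual distances):
|YA|² = 16 + 4 = 20
|YB|² = 49 + 9 = 58
|YC|² = 1 + 16 = 17
|YD|² = 4 + 1 = 5
|YE|² = 1 + 0 = 1
|YF|² = 36 + 1 = 37
|YG|² = 100 + 49 = 149
|YH|² = 0 + 9 = 9
|YJ|² = 9 + 9 = 18
The largest is to G.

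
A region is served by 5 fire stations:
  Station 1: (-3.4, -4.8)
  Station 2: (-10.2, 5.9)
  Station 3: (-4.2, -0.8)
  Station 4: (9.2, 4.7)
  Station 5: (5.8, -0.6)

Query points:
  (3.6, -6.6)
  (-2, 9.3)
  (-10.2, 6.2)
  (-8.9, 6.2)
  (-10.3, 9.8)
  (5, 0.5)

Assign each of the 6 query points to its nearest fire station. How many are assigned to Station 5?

(3.6, -6.6) — d² to each: Station 1:52.24, Station 2:346.69, Station 3:94.48, Station 4:159.05, Station 5:40.84 → nearest is Station 5
(-2, 9.3) — d² to each: Station 1:200.77, Station 2:78.8, Station 3:106.85, Station 4:146.6, Station 5:158.85 → nearest is Station 2
(-10.2, 6.2) — d² to each: Station 1:167.24, Station 2:0.09, Station 3:85, Station 4:378.61, Station 5:302.24 → nearest is Station 2
(-8.9, 6.2) — d² to each: Station 1:151.25, Station 2:1.78, Station 3:71.09, Station 4:329.86, Station 5:262.33 → nearest is Station 2
(-10.3, 9.8) — d² to each: Station 1:260.77, Station 2:15.22, Station 3:149.57, Station 4:406.26, Station 5:367.37 → nearest is Station 2
(5, 0.5) — d² to each: Station 1:98.65, Station 2:260.2, Station 3:86.33, Station 4:35.28, Station 5:1.85 → nearest is Station 5
2 of the 6 points have Station 5 as nearest.

2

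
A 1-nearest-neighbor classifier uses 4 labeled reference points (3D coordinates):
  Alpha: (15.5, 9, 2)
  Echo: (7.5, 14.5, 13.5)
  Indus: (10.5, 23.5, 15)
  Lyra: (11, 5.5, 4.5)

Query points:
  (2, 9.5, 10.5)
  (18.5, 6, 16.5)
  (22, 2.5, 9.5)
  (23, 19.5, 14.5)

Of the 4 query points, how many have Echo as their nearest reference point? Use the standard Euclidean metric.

(2, 9.5, 10.5) — d² to each: Alpha:254.75, Echo:64.25, Indus:288.5, Lyra:133 → nearest is Echo
(18.5, 6, 16.5) — d² to each: Alpha:228.25, Echo:202.25, Indus:372.5, Lyra:200.5 → nearest is Lyra
(22, 2.5, 9.5) — d² to each: Alpha:140.75, Echo:370.25, Indus:603.5, Lyra:155 → nearest is Alpha
(23, 19.5, 14.5) — d² to each: Alpha:322.75, Echo:266.25, Indus:172.5, Lyra:440 → nearest is Indus
1 of the 4 points has Echo as nearest.

1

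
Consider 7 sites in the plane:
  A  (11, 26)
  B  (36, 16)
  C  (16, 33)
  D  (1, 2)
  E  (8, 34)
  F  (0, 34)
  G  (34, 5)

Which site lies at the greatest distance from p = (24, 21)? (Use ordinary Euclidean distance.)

Compare squared distances (the ordering matches that of the actual distances):
|pA|² = (24−11)² + (21−26)² = 169 + 25 = 194
|pB|² = (24−36)² + (21−16)² = 144 + 25 = 169
|pC|² = (24−16)² + (21−33)² = 64 + 144 = 208
|pD|² = (24−1)² + (21−2)² = 529 + 361 = 890
|pE|² = (24−8)² + (21−34)² = 256 + 169 = 425
|pF|² = (24−0)² + (21−34)² = 576 + 169 = 745
|pG|² = (24−34)² + (21−5)² = 100 + 256 = 356
The largest is to D.

D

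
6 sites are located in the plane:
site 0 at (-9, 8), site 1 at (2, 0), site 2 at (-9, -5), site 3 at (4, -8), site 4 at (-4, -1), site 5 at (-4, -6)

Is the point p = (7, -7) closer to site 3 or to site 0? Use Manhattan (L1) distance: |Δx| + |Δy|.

d(p, site 3) = |7−4| + |-7−(-8)| = 3 + 1 = 4
d(p, site 0) = |7−(-9)| + |-7−8| = 16 + 15 = 31
4 < 31, so site 3 is closer.

site 3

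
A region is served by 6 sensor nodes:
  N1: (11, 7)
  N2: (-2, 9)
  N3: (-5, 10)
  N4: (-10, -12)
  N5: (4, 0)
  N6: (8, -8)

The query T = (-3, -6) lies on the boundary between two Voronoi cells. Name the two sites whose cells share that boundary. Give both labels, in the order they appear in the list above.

Squared distances from T to each site:
|TN1|² = (-3−11)² + (-6−7)² = 196 + 169 = 365
|TN2|² = (-3−(-2))² + (-6−9)² = 1 + 225 = 226
|TN3|² = (-3−(-5))² + (-6−10)² = 4 + 256 = 260
|TN4|² = (-3−(-10))² + (-6−(-12))² = 49 + 36 = 85
|TN5|² = (-3−4)² + (-6−0)² = 49 + 36 = 85
|TN6|² = (-3−8)² + (-6−(-8))² = 121 + 4 = 125
T is equidistant from N4 and N5 (both at squared distance 85), and every other site is strictly farther — so T lies on the N4–N5 Voronoi edge.

N4 and N5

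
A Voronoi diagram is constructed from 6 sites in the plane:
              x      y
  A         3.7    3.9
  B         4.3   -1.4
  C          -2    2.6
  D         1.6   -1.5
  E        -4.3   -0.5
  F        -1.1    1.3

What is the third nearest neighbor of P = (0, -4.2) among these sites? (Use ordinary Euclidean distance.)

Since √ is increasing, it suffices to compare squared distances:
|PA|² = 13.69 + 65.61 = 79.3
|PB|² = 18.49 + 7.84 = 26.33
|PC|² = 4 + 46.24 = 50.24
|PD|² = 2.56 + 7.29 = 9.85
|PE|² = 18.49 + 13.69 = 32.18
|PF|² = 1.21 + 30.25 = 31.46
Sorted ascending: D, B, F, E, … — the third-nearest is F.

F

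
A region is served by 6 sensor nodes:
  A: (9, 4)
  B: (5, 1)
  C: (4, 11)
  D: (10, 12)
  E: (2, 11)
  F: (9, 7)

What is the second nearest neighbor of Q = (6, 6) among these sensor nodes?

Since √ is increasing, it suffices to compare squared distances:
|QA|² = 9 + 4 = 13
|QB|² = 1 + 25 = 26
|QC|² = 4 + 25 = 29
|QD|² = 16 + 36 = 52
|QE|² = 16 + 25 = 41
|QF|² = 9 + 1 = 10
Sorted ascending: F, A, B, … — the second-nearest is A.

A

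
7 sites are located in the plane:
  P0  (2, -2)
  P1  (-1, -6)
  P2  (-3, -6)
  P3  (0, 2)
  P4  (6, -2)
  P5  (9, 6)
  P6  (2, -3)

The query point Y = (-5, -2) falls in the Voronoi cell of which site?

Since √ is increasing, it suffices to compare squared distances:
|YP0|² = (-5−2)² + (-2−(-2))² = 49 + 0 = 49
|YP1|² = (-5−(-1))² + (-2−(-6))² = 16 + 16 = 32
|YP2|² = (-5−(-3))² + (-2−(-6))² = 4 + 16 = 20
|YP3|² = (-5−0)² + (-2−2)² = 25 + 16 = 41
|YP4|² = (-5−6)² + (-2−(-2))² = 121 + 0 = 121
|YP5|² = (-5−9)² + (-2−6)² = 196 + 64 = 260
|YP6|² = (-5−2)² + (-2−(-3))² = 49 + 1 = 50
P2 is nearest.

P2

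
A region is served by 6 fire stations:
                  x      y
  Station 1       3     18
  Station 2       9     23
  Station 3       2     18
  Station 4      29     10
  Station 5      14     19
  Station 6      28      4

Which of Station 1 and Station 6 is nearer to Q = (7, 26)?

Compare squared distances:
d²(Q, Station 1) = (7−3)² + (26−18)² = 16 + 64 = 80
d²(Q, Station 6) = (7−28)² + (26−4)² = 441 + 484 = 925
80 < 925, so Station 1 is closer.

Station 1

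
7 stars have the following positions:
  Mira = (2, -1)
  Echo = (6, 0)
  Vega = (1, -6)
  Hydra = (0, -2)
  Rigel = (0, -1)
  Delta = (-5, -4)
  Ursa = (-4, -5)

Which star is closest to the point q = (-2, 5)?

Rigel

Compare squared distances (the ordering matches that of the actual distances):
d²(q, Mira) = (-2−2)² + (5−(-1))² = 16 + 36 = 52
d²(q, Echo) = (-2−6)² + (5−0)² = 64 + 25 = 89
d²(q, Vega) = (-2−1)² + (5−(-6))² = 9 + 121 = 130
d²(q, Hydra) = (-2−0)² + (5−(-2))² = 4 + 49 = 53
d²(q, Rigel) = (-2−0)² + (5−(-1))² = 4 + 36 = 40
d²(q, Delta) = (-2−(-5))² + (5−(-4))² = 9 + 81 = 90
d²(q, Ursa) = (-2−(-4))² + (5−(-5))² = 4 + 100 = 104
The smallest is to Rigel, so q lies in the Voronoi region of Rigel.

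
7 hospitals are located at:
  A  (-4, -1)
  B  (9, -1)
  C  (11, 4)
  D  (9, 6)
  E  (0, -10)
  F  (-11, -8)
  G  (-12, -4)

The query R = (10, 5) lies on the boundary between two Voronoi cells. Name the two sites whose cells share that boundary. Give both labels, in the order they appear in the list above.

C and D

Squared distances from R to each site:
|RA|² = (10−(-4))² + (5−(-1))² = 196 + 36 = 232
|RB|² = (10−9)² + (5−(-1))² = 1 + 36 = 37
|RC|² = (10−11)² + (5−4)² = 1 + 1 = 2
|RD|² = (10−9)² + (5−6)² = 1 + 1 = 2
|RE|² = (10−0)² + (5−(-10))² = 100 + 225 = 325
|RF|² = (10−(-11))² + (5−(-8))² = 441 + 169 = 610
|RG|² = (10−(-12))² + (5−(-4))² = 484 + 81 = 565
R is equidistant from C and D (both at squared distance 2), and every other site is strictly farther — so R lies on the C–D Voronoi edge.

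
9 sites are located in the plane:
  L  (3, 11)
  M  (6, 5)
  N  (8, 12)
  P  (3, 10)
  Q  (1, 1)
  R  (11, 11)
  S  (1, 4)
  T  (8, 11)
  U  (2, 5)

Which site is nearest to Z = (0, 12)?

Since √ is increasing, it suffices to compare squared distances:
|ZL|² = 9 + 1 = 10
|ZM|² = 36 + 49 = 85
|ZN|² = 64 + 0 = 64
|ZP|² = 9 + 4 = 13
|ZQ|² = 1 + 121 = 122
|ZR|² = 121 + 1 = 122
|ZS|² = 1 + 64 = 65
|ZT|² = 64 + 1 = 65
|ZU|² = 4 + 49 = 53
Minimum is at L.

L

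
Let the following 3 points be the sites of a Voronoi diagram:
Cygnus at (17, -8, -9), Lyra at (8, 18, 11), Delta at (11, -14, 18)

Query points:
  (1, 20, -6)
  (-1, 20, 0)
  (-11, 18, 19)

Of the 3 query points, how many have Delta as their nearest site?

0

(1, 20, -6) — d² to each: Cygnus:1049, Lyra:342, Delta:1832 → nearest is Lyra
(-1, 20, 0) — d² to each: Cygnus:1189, Lyra:206, Delta:1624 → nearest is Lyra
(-11, 18, 19) — d² to each: Cygnus:2244, Lyra:425, Delta:1509 → nearest is Lyra
0 of the 3 points have Delta as nearest.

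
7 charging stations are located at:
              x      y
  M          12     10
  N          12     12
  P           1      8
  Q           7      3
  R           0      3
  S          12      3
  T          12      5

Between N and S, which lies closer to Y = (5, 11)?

N

Compare squared distances:
|YN|² = (5−12)² + (11−12)² = 49 + 1 = 50
|YS|² = (5−12)² + (11−3)² = 49 + 64 = 113
50 < 113, so N is closer.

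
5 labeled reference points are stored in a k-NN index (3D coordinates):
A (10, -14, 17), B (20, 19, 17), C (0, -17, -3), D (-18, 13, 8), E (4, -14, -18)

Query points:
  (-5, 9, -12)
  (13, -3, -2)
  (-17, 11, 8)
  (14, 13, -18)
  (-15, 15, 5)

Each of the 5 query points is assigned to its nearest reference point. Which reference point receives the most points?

D

(-5, 9, -12) — d² to each: A:1595, B:1566, C:782, D:585, E:646 → nearest is D
(13, -3, -2) — d² to each: A:491, B:894, C:366, D:1317, E:458 → nearest is C
(-17, 11, 8) — d² to each: A:1435, B:1514, C:1194, D:5, E:1742 → nearest is D
(14, 13, -18) — d² to each: A:1970, B:1297, C:1321, D:1700, E:829 → nearest is E
(-15, 15, 5) — d² to each: A:1610, B:1385, C:1313, D:22, E:1731 → nearest is D
Tally — C:1, D:3, E:1. D captures the most (3).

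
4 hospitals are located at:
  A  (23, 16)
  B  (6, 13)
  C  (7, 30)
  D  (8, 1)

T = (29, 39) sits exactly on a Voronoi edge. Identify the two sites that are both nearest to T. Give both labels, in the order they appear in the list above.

Squared distances from T to each site:
|TA|² = (29−23)² + (39−16)² = 36 + 529 = 565
|TB|² = (29−6)² + (39−13)² = 529 + 676 = 1205
|TC|² = (29−7)² + (39−30)² = 484 + 81 = 565
|TD|² = (29−8)² + (39−1)² = 441 + 1444 = 1885
T is equidistant from A and C (both at squared distance 565), and every other site is strictly farther — so T lies on the A–C Voronoi edge.

A and C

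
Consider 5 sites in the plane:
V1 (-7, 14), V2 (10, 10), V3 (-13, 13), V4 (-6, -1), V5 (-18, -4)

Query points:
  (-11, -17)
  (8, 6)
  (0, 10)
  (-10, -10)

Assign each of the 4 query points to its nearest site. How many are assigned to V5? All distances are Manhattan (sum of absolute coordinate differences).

(-11, -17) — d to each: V1:35, V2:48, V3:32, V4:21, V5:20 → nearest is V5
(8, 6) — d to each: V1:23, V2:6, V3:28, V4:21, V5:36 → nearest is V2
(0, 10) — d to each: V1:11, V2:10, V3:16, V4:17, V5:32 → nearest is V2
(-10, -10) — d to each: V1:27, V2:40, V3:26, V4:13, V5:14 → nearest is V4
1 of the 4 points has V5 as nearest.

1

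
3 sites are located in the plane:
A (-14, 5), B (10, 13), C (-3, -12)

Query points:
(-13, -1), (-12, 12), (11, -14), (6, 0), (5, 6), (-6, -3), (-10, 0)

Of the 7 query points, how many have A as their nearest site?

3

(-13, -1) — d² to each: A:37, B:725, C:221 → nearest is A
(-12, 12) — d² to each: A:53, B:485, C:657 → nearest is A
(11, -14) — d² to each: A:986, B:730, C:200 → nearest is C
(6, 0) — d² to each: A:425, B:185, C:225 → nearest is B
(5, 6) — d² to each: A:362, B:74, C:388 → nearest is B
(-6, -3) — d² to each: A:128, B:512, C:90 → nearest is C
(-10, 0) — d² to each: A:41, B:569, C:193 → nearest is A
3 of the 7 points have A as nearest.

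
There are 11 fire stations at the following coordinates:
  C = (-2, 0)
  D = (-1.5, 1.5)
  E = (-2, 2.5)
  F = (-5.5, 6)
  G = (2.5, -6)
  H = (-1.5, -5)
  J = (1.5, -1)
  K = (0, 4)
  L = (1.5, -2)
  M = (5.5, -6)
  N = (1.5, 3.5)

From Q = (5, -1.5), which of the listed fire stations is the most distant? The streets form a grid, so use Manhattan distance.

F

d(Q,C) = |5−(-2)| + |-1.5−0| = 7 + 1.5 = 8.5
d(Q,D) = |5−(-1.5)| + |-1.5−1.5| = 6.5 + 3 = 9.5
d(Q,E) = |5−(-2)| + |-1.5−2.5| = 7 + 4 = 11
d(Q,F) = |5−(-5.5)| + |-1.5−6| = 10.5 + 7.5 = 18
d(Q,G) = |5−2.5| + |-1.5−(-6)| = 2.5 + 4.5 = 7
d(Q,H) = |5−(-1.5)| + |-1.5−(-5)| = 6.5 + 3.5 = 10
d(Q,J) = |5−1.5| + |-1.5−(-1)| = 3.5 + 0.5 = 4
d(Q,K) = |5−0| + |-1.5−4| = 5 + 5.5 = 10.5
d(Q,L) = |5−1.5| + |-1.5−(-2)| = 3.5 + 0.5 = 4
d(Q,M) = |5−5.5| + |-1.5−(-6)| = 0.5 + 4.5 = 5
d(Q,N) = |5−1.5| + |-1.5−3.5| = 3.5 + 5 = 8.5
The largest is to F.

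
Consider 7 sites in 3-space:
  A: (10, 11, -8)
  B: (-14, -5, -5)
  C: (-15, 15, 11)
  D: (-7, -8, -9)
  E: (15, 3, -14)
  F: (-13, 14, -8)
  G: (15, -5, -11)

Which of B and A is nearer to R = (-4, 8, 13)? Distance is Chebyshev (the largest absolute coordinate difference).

d(R,B) = max(10, 13, 18) = 18
d(R,A) = max(14, 3, 21) = 21
18 < 21, so B is closer.

B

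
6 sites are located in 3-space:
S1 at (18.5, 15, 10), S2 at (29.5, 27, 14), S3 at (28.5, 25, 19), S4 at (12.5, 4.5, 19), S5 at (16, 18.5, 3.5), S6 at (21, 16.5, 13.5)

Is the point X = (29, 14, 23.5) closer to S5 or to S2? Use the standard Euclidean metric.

S2

Compare squared distances:
|XS5|² = (29−16)² + (14−18.5)² + (23.5−3.5)² = 169 + 20.25 + 400 = 589.25
|XS2|² = (29−29.5)² + (14−27)² + (23.5−14)² = 0.25 + 169 + 90.25 = 259.5
589.25 > 259.5, so S2 is closer.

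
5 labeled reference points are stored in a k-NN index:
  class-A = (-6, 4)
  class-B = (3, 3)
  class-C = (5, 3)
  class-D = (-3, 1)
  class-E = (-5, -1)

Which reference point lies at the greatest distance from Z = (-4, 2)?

class-C

Compare squared distances (the ordering matches that of the actual distances):
d²(Z, class-A) = (-4−(-6))² + (2−4)² = 4 + 4 = 8
d²(Z, class-B) = (-4−3)² + (2−3)² = 49 + 1 = 50
d²(Z, class-C) = (-4−5)² + (2−3)² = 81 + 1 = 82
d²(Z, class-D) = (-4−(-3))² + (2−1)² = 1 + 1 = 2
d²(Z, class-E) = (-4−(-5))² + (2−(-1))² = 1 + 9 = 10
The largest is to class-C.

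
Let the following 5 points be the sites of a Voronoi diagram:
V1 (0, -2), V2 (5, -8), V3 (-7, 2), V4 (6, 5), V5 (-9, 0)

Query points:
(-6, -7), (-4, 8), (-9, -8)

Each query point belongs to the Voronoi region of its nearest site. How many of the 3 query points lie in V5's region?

2

(-6, -7) — d² to each: V1:61, V2:122, V3:82, V4:288, V5:58 → nearest is V5
(-4, 8) — d² to each: V1:116, V2:337, V3:45, V4:109, V5:89 → nearest is V3
(-9, -8) — d² to each: V1:117, V2:196, V3:104, V4:394, V5:64 → nearest is V5
2 of the 3 points have V5 as nearest.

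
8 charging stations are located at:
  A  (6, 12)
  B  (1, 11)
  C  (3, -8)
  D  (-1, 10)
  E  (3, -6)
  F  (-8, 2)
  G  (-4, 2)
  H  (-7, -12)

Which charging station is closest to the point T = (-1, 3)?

G

Since √ is increasing, it suffices to compare squared distances:
|TA|² = 49 + 81 = 130
|TB|² = 4 + 64 = 68
|TC|² = 16 + 121 = 137
|TD|² = 0 + 49 = 49
|TE|² = 16 + 81 = 97
|TF|² = 49 + 1 = 50
|TG|² = 9 + 1 = 10
|TH|² = 36 + 225 = 261
The smallest is to G, so T lies in the Voronoi region of G.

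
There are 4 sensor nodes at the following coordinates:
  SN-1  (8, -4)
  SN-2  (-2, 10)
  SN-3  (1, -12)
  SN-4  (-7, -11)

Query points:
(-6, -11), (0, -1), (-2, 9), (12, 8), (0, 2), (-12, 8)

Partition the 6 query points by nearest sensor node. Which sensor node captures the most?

SN-2

(-6, -11) — d² to each: SN-1:245, SN-2:457, SN-3:50, SN-4:1 → nearest is SN-4
(0, -1) — d² to each: SN-1:73, SN-2:125, SN-3:122, SN-4:149 → nearest is SN-1
(-2, 9) — d² to each: SN-1:269, SN-2:1, SN-3:450, SN-4:425 → nearest is SN-2
(12, 8) — d² to each: SN-1:160, SN-2:200, SN-3:521, SN-4:722 → nearest is SN-1
(0, 2) — d² to each: SN-1:100, SN-2:68, SN-3:197, SN-4:218 → nearest is SN-2
(-12, 8) — d² to each: SN-1:544, SN-2:104, SN-3:569, SN-4:386 → nearest is SN-2
Tally — SN-1:2, SN-2:3, SN-4:1. SN-2 captures the most (3).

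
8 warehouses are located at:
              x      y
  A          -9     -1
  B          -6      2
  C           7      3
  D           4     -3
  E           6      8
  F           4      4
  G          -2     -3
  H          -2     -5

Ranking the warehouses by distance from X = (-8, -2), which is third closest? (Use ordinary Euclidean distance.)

Squared Euclidean distances:
|XA|² = 1 + 1 = 2
|XB|² = 4 + 16 = 20
|XC|² = 225 + 25 = 250
|XD|² = 144 + 1 = 145
|XE|² = 196 + 100 = 296
|XF|² = 144 + 36 = 180
|XG|² = 36 + 1 = 37
|XH|² = 36 + 9 = 45
Sorted ascending: A, B, G, H, … — the third-nearest is G.

G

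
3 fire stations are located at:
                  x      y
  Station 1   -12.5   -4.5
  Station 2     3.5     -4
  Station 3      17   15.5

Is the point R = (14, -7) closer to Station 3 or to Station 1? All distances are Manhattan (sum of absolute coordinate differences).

Station 3

d(R, Station 3) = |14−17| + |-7−15.5| = 3 + 22.5 = 25.5
d(R, Station 1) = |14−(-12.5)| + |-7−(-4.5)| = 26.5 + 2.5 = 29
25.5 < 29, so Station 3 is closer.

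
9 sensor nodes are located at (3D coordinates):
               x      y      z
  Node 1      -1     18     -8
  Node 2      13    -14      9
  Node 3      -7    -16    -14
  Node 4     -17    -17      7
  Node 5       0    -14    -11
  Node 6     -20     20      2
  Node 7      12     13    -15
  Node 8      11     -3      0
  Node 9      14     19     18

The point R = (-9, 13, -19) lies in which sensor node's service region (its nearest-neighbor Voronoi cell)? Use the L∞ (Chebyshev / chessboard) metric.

d(R, Node 1) = max(8, 5, 11) = 11
d(R, Node 2) = max(22, 27, 28) = 28
d(R, Node 3) = max(2, 29, 5) = 29
d(R, Node 4) = max(8, 30, 26) = 30
d(R, Node 5) = max(9, 27, 8) = 27
d(R, Node 6) = max(11, 7, 21) = 21
d(R, Node 7) = max(21, 0, 4) = 21
d(R, Node 8) = max(20, 16, 19) = 20
d(R, Node 9) = max(23, 6, 37) = 37
Node 1 is nearest.

Node 1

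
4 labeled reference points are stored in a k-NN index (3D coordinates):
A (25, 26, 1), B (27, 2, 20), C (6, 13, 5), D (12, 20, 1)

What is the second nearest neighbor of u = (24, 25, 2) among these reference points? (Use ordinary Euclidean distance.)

Since √ is increasing, it suffices to compare squared distances:
|uA|² = 1 + 1 + 1 = 3
|uB|² = 9 + 529 + 324 = 862
|uC|² = 324 + 144 + 9 = 477
|uD|² = 144 + 25 + 1 = 170
Sorted ascending: A, D, C, … — the second-nearest is D.

D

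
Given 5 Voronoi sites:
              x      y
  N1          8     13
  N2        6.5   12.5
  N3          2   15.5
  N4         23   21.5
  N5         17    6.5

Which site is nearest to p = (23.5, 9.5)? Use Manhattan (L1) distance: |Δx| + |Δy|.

N5

d(p,N1) = 15.5 + 3.5 = 19
d(p,N2) = 17 + 3 = 20
d(p,N3) = 21.5 + 6 = 27.5
d(p,N4) = 0.5 + 12 = 12.5
d(p,N5) = 6.5 + 3 = 9.5
Minimum is at N5.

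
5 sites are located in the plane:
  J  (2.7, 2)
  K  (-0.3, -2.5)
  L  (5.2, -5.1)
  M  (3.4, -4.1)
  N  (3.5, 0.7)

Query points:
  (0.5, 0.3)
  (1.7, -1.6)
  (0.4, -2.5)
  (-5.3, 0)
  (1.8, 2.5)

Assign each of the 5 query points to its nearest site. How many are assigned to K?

3

(0.5, 0.3) — d² to each: J:7.73, K:8.48, L:51.25, M:27.77, N:9.16 → nearest is J
(1.7, -1.6) — d² to each: J:13.96, K:4.81, L:24.5, M:9.14, N:8.53 → nearest is K
(0.4, -2.5) — d² to each: J:25.54, K:0.49, L:29.8, M:11.56, N:19.85 → nearest is K
(-5.3, 0) — d² to each: J:68, K:31.25, L:136.26, M:92.5, N:77.93 → nearest is K
(1.8, 2.5) — d² to each: J:1.06, K:29.41, L:69.32, M:46.12, N:6.13 → nearest is J
3 of the 5 points have K as nearest.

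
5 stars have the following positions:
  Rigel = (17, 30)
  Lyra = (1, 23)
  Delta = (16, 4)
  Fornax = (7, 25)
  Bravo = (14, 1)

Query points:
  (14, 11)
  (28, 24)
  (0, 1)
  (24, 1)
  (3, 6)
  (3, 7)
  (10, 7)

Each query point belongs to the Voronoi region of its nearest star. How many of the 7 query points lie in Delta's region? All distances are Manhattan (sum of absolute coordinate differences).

(14, 11) — d to each: Rigel:22, Lyra:25, Delta:9, Fornax:21, Bravo:10 → nearest is Delta
(28, 24) — d to each: Rigel:17, Lyra:28, Delta:32, Fornax:22, Bravo:37 → nearest is Rigel
(0, 1) — d to each: Rigel:46, Lyra:23, Delta:19, Fornax:31, Bravo:14 → nearest is Bravo
(24, 1) — d to each: Rigel:36, Lyra:45, Delta:11, Fornax:41, Bravo:10 → nearest is Bravo
(3, 6) — d to each: Rigel:38, Lyra:19, Delta:15, Fornax:23, Bravo:16 → nearest is Delta
(3, 7) — d to each: Rigel:37, Lyra:18, Delta:16, Fornax:22, Bravo:17 → nearest is Delta
(10, 7) — d to each: Rigel:30, Lyra:25, Delta:9, Fornax:21, Bravo:10 → nearest is Delta
4 of the 7 points have Delta as nearest.

4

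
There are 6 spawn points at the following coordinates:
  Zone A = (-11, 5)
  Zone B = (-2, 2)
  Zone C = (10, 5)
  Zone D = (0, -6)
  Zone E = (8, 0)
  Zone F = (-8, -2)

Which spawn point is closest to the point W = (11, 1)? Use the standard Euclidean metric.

Compare squared distances (the ordering matches that of the actual distances):
d²(W, Zone A) = (11−(-11))² + (1−5)² = 484 + 16 = 500
d²(W, Zone B) = (11−(-2))² + (1−2)² = 169 + 1 = 170
d²(W, Zone C) = (11−10)² + (1−5)² = 1 + 16 = 17
d²(W, Zone D) = (11−0)² + (1−(-6))² = 121 + 49 = 170
d²(W, Zone E) = (11−8)² + (1−0)² = 9 + 1 = 10
d²(W, Zone F) = (11−(-8))² + (1−(-2))² = 361 + 9 = 370
The smallest is to Zone E, so W lies in the Voronoi region of Zone E.

Zone E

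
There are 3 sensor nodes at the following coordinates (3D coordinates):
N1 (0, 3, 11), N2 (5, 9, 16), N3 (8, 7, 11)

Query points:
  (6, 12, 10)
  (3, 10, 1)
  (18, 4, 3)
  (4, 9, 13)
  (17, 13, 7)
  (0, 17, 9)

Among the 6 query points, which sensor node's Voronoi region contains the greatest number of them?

N3

(6, 12, 10) — d² to each: N1:118, N2:46, N3:30 → nearest is N3
(3, 10, 1) — d² to each: N1:158, N2:230, N3:134 → nearest is N3
(18, 4, 3) — d² to each: N1:389, N2:363, N3:173 → nearest is N3
(4, 9, 13) — d² to each: N1:56, N2:10, N3:24 → nearest is N2
(17, 13, 7) — d² to each: N1:405, N2:241, N3:133 → nearest is N3
(0, 17, 9) — d² to each: N1:200, N2:138, N3:168 → nearest is N2
Tally — N2:2, N3:4. N3 captures the most (4).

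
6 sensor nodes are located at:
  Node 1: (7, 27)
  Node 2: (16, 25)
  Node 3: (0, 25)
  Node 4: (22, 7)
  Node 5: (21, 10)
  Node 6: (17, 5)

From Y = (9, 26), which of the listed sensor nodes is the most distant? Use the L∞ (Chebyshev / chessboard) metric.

Node 6

d(Y, Node 1) = max(2, 1) = 2
d(Y, Node 2) = max(7, 1) = 7
d(Y, Node 3) = max(9, 1) = 9
d(Y, Node 4) = max(13, 19) = 19
d(Y, Node 5) = max(12, 16) = 16
d(Y, Node 6) = max(8, 21) = 21
The largest is to Node 6.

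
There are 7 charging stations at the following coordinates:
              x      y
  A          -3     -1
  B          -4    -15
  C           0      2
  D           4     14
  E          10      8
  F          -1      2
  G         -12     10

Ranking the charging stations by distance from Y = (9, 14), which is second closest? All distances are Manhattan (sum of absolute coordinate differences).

d(Y,A) = |9−(-3)| + |14−(-1)| = 12 + 15 = 27
d(Y,B) = |9−(-4)| + |14−(-15)| = 13 + 29 = 42
d(Y,C) = |9−0| + |14−2| = 9 + 12 = 21
d(Y,D) = |9−4| + |14−14| = 5 + 0 = 5
d(Y,E) = |9−10| + |14−8| = 1 + 6 = 7
d(Y,F) = |9−(-1)| + |14−2| = 10 + 12 = 22
d(Y,G) = |9−(-12)| + |14−10| = 21 + 4 = 25
Sorted ascending: D, E, C, … — the second-nearest is E.

E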